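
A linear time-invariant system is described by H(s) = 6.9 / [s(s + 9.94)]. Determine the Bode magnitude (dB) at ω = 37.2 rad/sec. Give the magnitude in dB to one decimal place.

-46.3 dB

|j37.2 + 9.94| = √(37.2² + 9.94²) = 38.51
|j37.2| = 37.2
|H(j37.2)| = 6.9 / (38.51 × 37.2) = 0.0048171
20 log₁₀(0.0048171) = -46.34 dB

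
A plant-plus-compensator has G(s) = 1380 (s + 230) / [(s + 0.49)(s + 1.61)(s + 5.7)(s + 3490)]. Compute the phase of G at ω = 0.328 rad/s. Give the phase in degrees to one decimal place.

∠(j0.328 + 230) = arctan(0.328/230) = 0.08°
∠(j0.328 + 0.49) = arctan(0.328/0.49) = 33.80°
∠(j0.328 + 1.61) = arctan(0.328/1.61) = 11.52°
∠(j0.328 + 5.7) = arctan(0.328/5.7) = 3.29°
∠(j0.328 + 3490) = arctan(0.328/3490) = 0.01°
∠G(j0.328) = 0.08° − (33.80° + 11.52° + 3.29° + 0.01°) = -48.53°

-48.5°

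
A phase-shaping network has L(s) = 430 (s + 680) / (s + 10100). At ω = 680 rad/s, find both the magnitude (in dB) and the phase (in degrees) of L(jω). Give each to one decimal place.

|L| = 32.2 dB, ∠L = 41.1 deg

|j680 + 680| = √(680² + 680²) = 961.7
|j680 + 10100| = √(680² + 10100²) = 1.012e+04
|L(j680)| = 430 × 961.7 / 1.012e+04 = 40.85
20 log₁₀(40.85) = 32.22 dB
∠(j680 + 680) = arctan(680/680) = 45.00°
∠(j680 + 10100) = arctan(680/10100) = 3.85°
∠L(j680) = 45.00° − 3.85° = 41.15°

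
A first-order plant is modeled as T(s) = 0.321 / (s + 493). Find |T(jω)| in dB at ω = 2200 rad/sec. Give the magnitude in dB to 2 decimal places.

-76.93 dB

|j2200 + 493| = √(2200² + 493²) = 2255
|T(j2200)| = 0.321 / 2255 = 0.00014238
20 log₁₀(0.00014238) = -76.931 dB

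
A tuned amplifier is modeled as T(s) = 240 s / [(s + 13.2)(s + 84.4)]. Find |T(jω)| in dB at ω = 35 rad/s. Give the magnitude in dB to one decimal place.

|j35| = 35
|j35 + 13.2| = √(35² + 13.2²) = 37.41
|j35 + 84.4| = √(35² + 84.4²) = 91.37
|T(j35)| = 240 × 35 / (37.41 × 91.37) = 2.4577
20 log₁₀(2.4577) = 7.81 dB

7.8 dB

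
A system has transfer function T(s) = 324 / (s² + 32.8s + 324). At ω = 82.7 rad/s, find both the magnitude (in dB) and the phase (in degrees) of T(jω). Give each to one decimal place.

|T| = -26.8 dB, ∠T = -157.4°

|(j82.7)² + 32.8(j82.7) + 324| = |-6515.3 + j2712.6| = 7057
|T(j82.7)| = 324 / 7057 = 0.045909
20 log₁₀(0.045909) = -26.76 dB
∠[(j82.7)² + 32.8(j82.7) + 324] = ∠[-6515.3 + j2712.6] = 157.40°
∠T(j82.7) = −157.40° = -157.40°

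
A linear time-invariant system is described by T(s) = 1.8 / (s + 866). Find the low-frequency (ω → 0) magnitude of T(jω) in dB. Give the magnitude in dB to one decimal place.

-53.6 dB

T(0) = 1.8 / 866 = 0.0020785
20 log₁₀(0.0020785) = -53.64 dB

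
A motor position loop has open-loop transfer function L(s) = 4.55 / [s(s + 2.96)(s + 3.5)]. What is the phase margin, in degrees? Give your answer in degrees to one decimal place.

Gain crossover: |L(jω)| = 1 at ω ≈ 0.431 rad/sec.
∠L(j0.431) = −90° − arctan(0.431/2.96) − arctan(0.431/3.5) ≈ -105.32°
PM = 180° + (-105.32°) = 74.68°

74.7°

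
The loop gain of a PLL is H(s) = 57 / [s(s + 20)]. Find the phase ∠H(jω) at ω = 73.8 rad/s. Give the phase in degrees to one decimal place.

∠(j73.8 + 20) = arctan(73.8/20) = 74.84°
∠(j73.8) = 90.00°
∠H(j73.8) = − (74.84° + 90.00°) = -164.84°

-164.8°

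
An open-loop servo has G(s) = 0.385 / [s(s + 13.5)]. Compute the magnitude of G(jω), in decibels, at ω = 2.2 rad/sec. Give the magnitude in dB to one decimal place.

|j2.2 + 13.5| = √(2.2² + 13.5²) = 13.68
|j2.2| = 2.2
|G(j2.2)| = 0.385 / (13.68 × 2.2) = 0.012794
20 log₁₀(0.012794) = -37.86 dB

-37.9 dB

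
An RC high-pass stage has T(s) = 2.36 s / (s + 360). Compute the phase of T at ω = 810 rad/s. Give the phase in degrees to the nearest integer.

24 deg

∠(j810) = 90.00°
∠(j810 + 360) = arctan(810/360) = 66.04°
∠T(j810) = 90.00° − 66.04° = 23.96°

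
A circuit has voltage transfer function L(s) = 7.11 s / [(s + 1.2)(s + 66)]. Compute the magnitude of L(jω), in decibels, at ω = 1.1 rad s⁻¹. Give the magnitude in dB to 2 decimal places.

|j1.1| = 1.1
|j1.1 + 1.2| = √(1.1² + 1.2²) = 1.628
|j1.1 + 66| = √(1.1² + 66²) = 66.01
|L(j1.1)| = 7.11 × 1.1 / (1.628 × 66.01) = 0.072784
20 log₁₀(0.072784) = -22.759 dB

-22.76 dB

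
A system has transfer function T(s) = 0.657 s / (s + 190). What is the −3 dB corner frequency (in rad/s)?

For a single-pole high-pass, the −3 dB point is at the pole: ω = 190 rad/s.

190 rad/s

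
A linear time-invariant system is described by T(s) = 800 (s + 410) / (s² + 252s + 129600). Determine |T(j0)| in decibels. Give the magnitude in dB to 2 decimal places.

T(0) = 800 × 410 / 129600 = 2.5309
20 log₁₀(2.5309) = 8.065 dB

8.07 dB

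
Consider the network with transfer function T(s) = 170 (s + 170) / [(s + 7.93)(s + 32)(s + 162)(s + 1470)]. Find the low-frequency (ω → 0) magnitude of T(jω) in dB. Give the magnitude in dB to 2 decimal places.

T(0) = 170 × 170 / (7.93 × 32 × 162 × 1470) = 0.00047824
20 log₁₀(0.00047824) = -66.407 dB

-66.41 dB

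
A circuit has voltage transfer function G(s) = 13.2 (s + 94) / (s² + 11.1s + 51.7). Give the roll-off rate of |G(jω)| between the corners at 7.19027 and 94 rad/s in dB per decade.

-40 dB/decade

In this band the factors already past their corner are: complex pole pair at ωₙ ≈ 7.19; net slope = -40 dB/decade.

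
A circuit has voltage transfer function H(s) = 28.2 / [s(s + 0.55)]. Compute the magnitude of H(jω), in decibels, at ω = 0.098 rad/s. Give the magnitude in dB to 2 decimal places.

54.24 dB

|j0.098 + 0.55| = √(0.098² + 0.55²) = 0.5587
|j0.098| = 0.098
|H(j0.098)| = 28.2 / (0.5587 × 0.098) = 515.08
20 log₁₀(515.08) = 54.237 dB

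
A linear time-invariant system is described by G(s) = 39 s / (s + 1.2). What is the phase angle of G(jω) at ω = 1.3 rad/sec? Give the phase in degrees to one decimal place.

42.7°

∠(j1.3) = 90.00°
∠(j1.3 + 1.2) = arctan(1.3/1.2) = 47.29°
∠G(j1.3) = 90.00° − 47.29° = 42.71°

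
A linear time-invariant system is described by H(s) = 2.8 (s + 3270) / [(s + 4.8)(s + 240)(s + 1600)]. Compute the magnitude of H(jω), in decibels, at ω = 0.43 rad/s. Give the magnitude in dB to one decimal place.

|j0.43 + 3270| = √(0.43² + 3270²) = 3270
|j0.43 + 4.8| = √(0.43² + 4.8²) = 4.819
|j0.43 + 240| = √(0.43² + 240²) = 240
|j0.43 + 1600| = √(0.43² + 1600²) = 1600
|H(j0.43)| = 2.8 × 3270 / (4.819 × 240 × 1600) = 0.0049476
20 log₁₀(0.0049476) = -46.11 dB

-46.1 dB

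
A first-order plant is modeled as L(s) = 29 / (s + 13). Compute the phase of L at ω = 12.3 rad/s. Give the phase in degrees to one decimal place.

-43.4 deg

∠(j12.3 + 13) = arctan(12.3/13) = 43.42°
∠L(j12.3) = −43.42° = -43.42°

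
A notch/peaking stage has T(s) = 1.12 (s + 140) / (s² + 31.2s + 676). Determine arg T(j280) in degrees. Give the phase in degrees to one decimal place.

∠(j280 + 140) = arctan(280/140) = 63.43°
∠[(j280)² + 31.2(j280) + 676] = ∠[-77724 + j8736] = 173.59°
∠T(j280) = 63.43° − 173.59° = -110.15°

-110.2°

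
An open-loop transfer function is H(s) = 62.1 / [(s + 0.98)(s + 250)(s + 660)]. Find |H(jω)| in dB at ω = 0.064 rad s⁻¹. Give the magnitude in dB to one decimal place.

|j0.064 + 0.98| = √(0.064² + 0.98²) = 0.9821
|j0.064 + 250| = √(0.064² + 250²) = 250
|j0.064 + 660| = √(0.064² + 660²) = 660
|H(j0.064)| = 62.1 / (0.9821 × 250 × 660) = 0.00038323
20 log₁₀(0.00038323) = -68.33 dB

-68.3 dB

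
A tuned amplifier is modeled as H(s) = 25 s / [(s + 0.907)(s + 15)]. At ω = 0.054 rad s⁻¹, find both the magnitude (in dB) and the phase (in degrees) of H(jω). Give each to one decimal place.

|H| = -20.1 dB, ∠H = 86.4°

|j0.054| = 0.054
|j0.054 + 0.907| = √(0.054² + 0.907²) = 0.9086
|j0.054 + 15| = √(0.054² + 15²) = 15
|H(j0.054)| = 25 × 0.054 / (0.9086 × 15) = 0.099052
20 log₁₀(0.099052) = -20.08 dB
∠(j0.054) = 90.00°
∠(j0.054 + 0.907) = arctan(0.054/0.907) = 3.41°
∠(j0.054 + 15) = arctan(0.054/15) = 0.21°
∠H(j0.054) = 90.00° − (3.41° + 0.21°) = 86.39°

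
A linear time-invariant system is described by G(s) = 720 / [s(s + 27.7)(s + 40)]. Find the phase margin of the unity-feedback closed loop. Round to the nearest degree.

Gain crossover: |G(jω)| = 1 at ω ≈ 0.65 rad s⁻¹.
∠G(j0.65) = −90° − arctan(0.65/27.7) − arctan(0.65/40) ≈ -92.27°
PM = 180° + (-92.27°) = 87.73°

88°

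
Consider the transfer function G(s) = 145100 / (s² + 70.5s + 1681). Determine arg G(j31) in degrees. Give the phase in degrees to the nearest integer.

-72 deg

∠[(j31)² + 70.5(j31) + 1681] = ∠[720 + j2185.5] = 71.77°
∠G(j31) = −71.77° = -71.77°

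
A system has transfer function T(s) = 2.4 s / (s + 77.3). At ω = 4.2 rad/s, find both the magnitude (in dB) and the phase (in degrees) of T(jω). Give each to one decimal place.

|T| = -17.7 dB, ∠T = 86.9°

|j4.2| = 4.2
|j4.2 + 77.3| = √(4.2² + 77.3²) = 77.41
|T(j4.2)| = 2.4 × 4.2 / 77.41 = 0.13021
20 log₁₀(0.13021) = -17.71 dB
∠(j4.2) = 90.00°
∠(j4.2 + 77.3) = arctan(4.2/77.3) = 3.11°
∠T(j4.2) = 90.00° − 3.11° = 86.89°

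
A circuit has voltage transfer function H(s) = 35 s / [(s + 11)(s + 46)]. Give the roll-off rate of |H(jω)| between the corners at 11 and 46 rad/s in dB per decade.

0 dB/decade

In this band the factors already past their corner are: 1 differentiator zero, pole at 11; net slope = 0 dB/decade.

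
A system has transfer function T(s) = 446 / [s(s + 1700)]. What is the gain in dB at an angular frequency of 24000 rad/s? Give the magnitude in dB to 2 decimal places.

-122.24 dB

|j24000 + 1700| = √(24000² + 1700²) = 2.406e+04
|j24000| = 2.4e+04
|T(j24000)| = 446 / (2.406e+04 × 2.4e+04) = 7.7237e-07
20 log₁₀(7.7237e-07) = -122.243 dB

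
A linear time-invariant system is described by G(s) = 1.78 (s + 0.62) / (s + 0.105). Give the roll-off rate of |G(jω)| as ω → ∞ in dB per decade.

0 dB/decade

With 1 zero and 1 pole, the high-frequency asymptotic slope is 20 × (1 − 1) = 0 dB/decade.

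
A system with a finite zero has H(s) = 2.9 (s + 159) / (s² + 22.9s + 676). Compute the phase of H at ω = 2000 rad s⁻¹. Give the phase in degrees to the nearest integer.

∠(j2000 + 159) = arctan(2000/159) = 85.45°
∠[(j2000)² + 22.9(j2000) + 676] = ∠[-3.9993e+06 + j45800] = 179.34°
∠H(j2000) = 85.45° − 179.34° = -93.89°

-94°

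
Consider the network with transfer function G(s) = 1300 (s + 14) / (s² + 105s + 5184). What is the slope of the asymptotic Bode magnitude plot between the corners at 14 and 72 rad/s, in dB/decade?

20 dB/decade

In this band the factors already past their corner are: zero at 14; net slope = 20 dB/decade.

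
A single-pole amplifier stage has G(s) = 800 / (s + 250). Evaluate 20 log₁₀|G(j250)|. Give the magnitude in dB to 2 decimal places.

|j250 + 250| = √(250² + 250²) = 353.6
|G(j250)| = 800 / 353.6 = 2.2627
20 log₁₀(2.2627) = 7.093 dB

7.09 dB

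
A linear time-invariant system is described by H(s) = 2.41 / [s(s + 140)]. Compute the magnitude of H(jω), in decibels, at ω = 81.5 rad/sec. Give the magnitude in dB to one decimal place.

-74.8 dB

|j81.5 + 140| = √(81.5² + 140²) = 162
|j81.5| = 81.5
|H(j81.5)| = 2.41 / (162 × 81.5) = 0.00018254
20 log₁₀(0.00018254) = -74.77 dB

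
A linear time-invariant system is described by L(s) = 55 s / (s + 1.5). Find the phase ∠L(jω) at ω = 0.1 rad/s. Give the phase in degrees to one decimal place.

86.2 deg

∠(j0.1) = 90.00°
∠(j0.1 + 1.5) = arctan(0.1/1.5) = 3.81°
∠L(j0.1) = 90.00° − 3.81° = 86.19°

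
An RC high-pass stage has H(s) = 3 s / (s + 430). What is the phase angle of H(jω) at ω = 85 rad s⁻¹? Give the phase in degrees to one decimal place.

∠(j85) = 90.00°
∠(j85 + 430) = arctan(85/430) = 11.18°
∠H(j85) = 90.00° − 11.18° = 78.82°

78.8°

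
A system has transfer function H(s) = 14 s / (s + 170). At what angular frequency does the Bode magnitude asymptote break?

The single real pole at s = −170 gives a corner at ω = 170 rad s⁻¹.

170 rad s⁻¹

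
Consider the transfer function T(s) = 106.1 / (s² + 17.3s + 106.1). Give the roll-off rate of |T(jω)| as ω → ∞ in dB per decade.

-40 dB/decade

With 0 zeros and 2 poles, the high-frequency asymptotic slope is 20 × (0 − 2) = -40 dB/decade.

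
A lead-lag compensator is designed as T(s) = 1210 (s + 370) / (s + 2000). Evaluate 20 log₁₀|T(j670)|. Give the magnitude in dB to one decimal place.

|j670 + 370| = √(670² + 370²) = 765.4
|j670 + 2000| = √(670² + 2000²) = 2109
|T(j670)| = 1210 × 765.4 / 2109 = 439.07
20 log₁₀(439.07) = 52.85 dB

52.9 dB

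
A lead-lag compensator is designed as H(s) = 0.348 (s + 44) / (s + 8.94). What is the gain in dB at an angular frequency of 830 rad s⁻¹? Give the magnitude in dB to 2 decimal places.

|j830 + 44| = √(830² + 44²) = 831.2
|j830 + 8.94| = √(830² + 8.94²) = 830
|H(j830)| = 0.348 × 831.2 / 830 = 0.34847
20 log₁₀(0.34847) = -9.157 dB

-9.16 dB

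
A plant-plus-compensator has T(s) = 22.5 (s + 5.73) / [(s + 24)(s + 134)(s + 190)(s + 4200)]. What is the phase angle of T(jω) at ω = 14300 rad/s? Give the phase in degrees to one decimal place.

-252.3°

∠(j14300 + 5.73) = arctan(14300/5.73) = 89.98°
∠(j14300 + 24) = arctan(14300/24) = 89.90°
∠(j14300 + 134) = arctan(14300/134) = 89.46°
∠(j14300 + 190) = arctan(14300/190) = 89.24°
∠(j14300 + 4200) = arctan(14300/4200) = 73.63°
∠T(j14300) = 89.98° − (89.90° + 89.46° + 89.24° + 73.63°) = -252.26°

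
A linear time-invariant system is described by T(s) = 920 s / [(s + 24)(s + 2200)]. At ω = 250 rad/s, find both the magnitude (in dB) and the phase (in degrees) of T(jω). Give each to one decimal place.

|j250| = 250
|j250 + 24| = √(250² + 24²) = 251.1
|j250 + 2200| = √(250² + 2200²) = 2214
|T(j250)| = 920 × 250 / (251.1 × 2214) = 0.41361
20 log₁₀(0.41361) = -7.67 dB
∠(j250) = 90.00°
∠(j250 + 24) = arctan(250/24) = 84.52°
∠(j250 + 2200) = arctan(250/2200) = 6.48°
∠T(j250) = 90.00° − (84.52° + 6.48°) = -1.00°

|T| = -7.7 dB, ∠T = -1.0°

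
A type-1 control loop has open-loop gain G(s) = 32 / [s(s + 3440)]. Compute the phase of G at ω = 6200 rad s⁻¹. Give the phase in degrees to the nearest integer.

∠(j6200 + 3440) = arctan(6200/3440) = 60.98°
∠(j6200) = 90.00°
∠G(j6200) = − (60.98° + 90.00°) = -150.98°

-151°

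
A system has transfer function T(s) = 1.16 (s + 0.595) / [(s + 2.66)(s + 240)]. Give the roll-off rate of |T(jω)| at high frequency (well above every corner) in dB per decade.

-20 dB/decade

With 1 zero and 2 poles, the high-frequency asymptotic slope is 20 × (1 − 2) = -20 dB/decade.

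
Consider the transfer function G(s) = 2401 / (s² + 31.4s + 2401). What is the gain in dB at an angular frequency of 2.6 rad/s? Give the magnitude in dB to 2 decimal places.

|(j2.6)² + 31.4(j2.6) + 2401| = |2394.2 + j81.64| = 2396
|G(j2.6)| = 2401 / 2396 = 1.0022
20 log₁₀(1.0022) = 0.019 dB

0.02 dB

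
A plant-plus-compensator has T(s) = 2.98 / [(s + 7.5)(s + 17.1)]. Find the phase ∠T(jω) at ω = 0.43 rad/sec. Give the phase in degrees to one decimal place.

-4.7°

∠(j0.43 + 7.5) = arctan(0.43/7.5) = 3.28°
∠(j0.43 + 17.1) = arctan(0.43/17.1) = 1.44°
∠T(j0.43) = − (3.28° + 1.44°) = -4.72°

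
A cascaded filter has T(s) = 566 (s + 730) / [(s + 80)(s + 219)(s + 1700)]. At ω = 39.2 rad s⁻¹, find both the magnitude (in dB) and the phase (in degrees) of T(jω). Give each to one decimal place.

|T| = -38.2 dB, ∠T = -34.5°

|j39.2 + 730| = √(39.2² + 730²) = 731.1
|j39.2 + 80| = √(39.2² + 80²) = 89.09
|j39.2 + 219| = √(39.2² + 219²) = 222.5
|j39.2 + 1700| = √(39.2² + 1700²) = 1700
|T(j39.2)| = 566 × 731.1 / (89.09 × 222.5 × 1700) = 0.012277
20 log₁₀(0.012277) = -38.22 dB
∠(j39.2 + 730) = arctan(39.2/730) = 3.07°
∠(j39.2 + 80) = arctan(39.2/80) = 26.10°
∠(j39.2 + 219) = arctan(39.2/219) = 10.15°
∠(j39.2 + 1700) = arctan(39.2/1700) = 1.32°
∠T(j39.2) = 3.07° − (26.10° + 10.15° + 1.32°) = -34.50°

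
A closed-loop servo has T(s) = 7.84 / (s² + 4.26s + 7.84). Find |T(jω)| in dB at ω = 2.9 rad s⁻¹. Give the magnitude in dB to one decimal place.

-4.0 dB

|(j2.9)² + 4.26(j2.9) + 7.84| = |-0.57 + j12.354| = 12.37
|T(j2.9)| = 7.84 / 12.37 = 0.63394
20 log₁₀(0.63394) = -3.96 dB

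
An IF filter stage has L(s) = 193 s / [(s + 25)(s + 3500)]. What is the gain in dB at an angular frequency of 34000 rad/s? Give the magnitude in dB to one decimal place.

-45.0 dB

|j34000| = 3.4e+04
|j34000 + 25| = √(34000² + 25²) = 3.4e+04
|j34000 + 3500| = √(34000² + 3500²) = 3.418e+04
|L(j34000)| = 193 × 3.4e+04 / (3.4e+04 × 3.418e+04) = 0.0056466
20 log₁₀(0.0056466) = -44.96 dB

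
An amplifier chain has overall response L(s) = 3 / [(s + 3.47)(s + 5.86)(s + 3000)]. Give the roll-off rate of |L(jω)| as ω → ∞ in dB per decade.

-60 dB/decade

With 0 zeros and 3 poles, the high-frequency asymptotic slope is 20 × (0 − 3) = -60 dB/decade.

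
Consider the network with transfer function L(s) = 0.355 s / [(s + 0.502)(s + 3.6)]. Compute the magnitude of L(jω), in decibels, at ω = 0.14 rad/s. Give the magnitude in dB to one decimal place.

-31.5 dB

|j0.14| = 0.14
|j0.14 + 0.502| = √(0.14² + 0.502²) = 0.5212
|j0.14 + 3.6| = √(0.14² + 3.6²) = 3.603
|L(j0.14)| = 0.355 × 0.14 / (0.5212 × 3.603) = 0.02647
20 log₁₀(0.02647) = -31.54 dB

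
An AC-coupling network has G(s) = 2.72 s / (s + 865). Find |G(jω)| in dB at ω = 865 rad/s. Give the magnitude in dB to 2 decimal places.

5.68 dB

|j865| = 865
|j865 + 865| = √(865² + 865²) = 1223
|G(j865)| = 2.72 × 865 / 1223 = 1.9233
20 log₁₀(1.9233) = 5.681 dB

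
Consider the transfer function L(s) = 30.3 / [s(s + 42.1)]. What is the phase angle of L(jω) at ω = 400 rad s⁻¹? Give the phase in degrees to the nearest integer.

-174°

∠(j400 + 42.1) = arctan(400/42.1) = 83.99°
∠(j400) = 90.00°
∠L(j400) = − (83.99° + 90.00°) = -173.99°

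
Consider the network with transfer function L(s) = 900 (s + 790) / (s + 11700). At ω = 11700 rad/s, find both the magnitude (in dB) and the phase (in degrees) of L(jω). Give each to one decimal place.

|j11700 + 790| = √(11700² + 790²) = 1.173e+04
|j11700 + 11700| = √(11700² + 11700²) = 1.655e+04
|L(j11700)| = 900 × 1.173e+04 / 1.655e+04 = 637.85
20 log₁₀(637.85) = 56.09 dB
∠(j11700 + 790) = arctan(11700/790) = 86.14°
∠(j11700 + 11700) = arctan(11700/11700) = 45.00°
∠L(j11700) = 86.14° − 45.00° = 41.14°

|L| = 56.1 dB, ∠L = 41.1°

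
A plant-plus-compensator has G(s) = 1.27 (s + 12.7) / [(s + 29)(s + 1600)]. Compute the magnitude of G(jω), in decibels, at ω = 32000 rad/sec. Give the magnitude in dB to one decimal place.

-88.0 dB

|j32000 + 12.7| = √(32000² + 12.7²) = 3.2e+04
|j32000 + 29| = √(32000² + 29²) = 3.2e+04
|j32000 + 1600| = √(32000² + 1600²) = 3.204e+04
|G(j32000)| = 1.27 × 3.2e+04 / (3.2e+04 × 3.204e+04) = 3.9638e-05
20 log₁₀(3.9638e-05) = -88.04 dB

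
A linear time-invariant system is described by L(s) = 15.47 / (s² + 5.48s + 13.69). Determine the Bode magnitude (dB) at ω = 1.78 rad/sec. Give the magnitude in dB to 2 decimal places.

|(j1.78)² + 5.48(j1.78) + 13.69| = |10.522 + j9.7544| = 14.35
|L(j1.78)| = 15.47 / 14.35 = 1.0782
20 log₁₀(1.0782) = 0.654 dB

0.65 dB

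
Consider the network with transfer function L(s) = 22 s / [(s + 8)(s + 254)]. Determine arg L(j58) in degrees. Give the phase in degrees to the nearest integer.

∠(j58) = 90.00°
∠(j58 + 8) = arctan(58/8) = 82.15°
∠(j58 + 254) = arctan(58/254) = 12.86°
∠L(j58) = 90.00° − (82.15° + 12.86°) = -5.01°

-5°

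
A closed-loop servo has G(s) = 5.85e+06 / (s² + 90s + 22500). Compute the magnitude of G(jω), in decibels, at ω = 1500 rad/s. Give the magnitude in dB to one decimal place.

|(j1500)² + 90(j1500) + 22500| = |-2.2275e+06 + j1.35e+05| = 2.232e+06
|G(j1500)| = 5.85e+06 / 2.232e+06 = 2.6215
20 log₁₀(2.6215) = 8.37 dB

8.4 dB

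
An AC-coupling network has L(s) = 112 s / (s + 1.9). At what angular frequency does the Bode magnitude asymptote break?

The single real pole at s = −1.9 gives a corner at ω = 1.9 rad/s.

1.9 rad/s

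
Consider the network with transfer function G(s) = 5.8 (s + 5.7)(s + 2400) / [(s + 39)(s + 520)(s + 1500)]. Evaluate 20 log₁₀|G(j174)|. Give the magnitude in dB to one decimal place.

|j174 + 5.7| = √(174² + 5.7²) = 174.1
|j174 + 2400| = √(174² + 2400²) = 2406
|j174 + 39| = √(174² + 39²) = 178.3
|j174 + 520| = √(174² + 520²) = 548.3
|j174 + 1500| = √(174² + 1500²) = 1510
|G(j174)| = 5.8 × 174.1 × 2406 / (178.3 × 548.3 × 1510) = 0.016456
20 log₁₀(0.016456) = -35.67 dB

-35.7 dB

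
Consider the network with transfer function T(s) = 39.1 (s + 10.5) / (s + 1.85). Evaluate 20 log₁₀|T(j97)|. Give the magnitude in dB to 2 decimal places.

|j97 + 10.5| = √(97² + 10.5²) = 97.57
|j97 + 1.85| = √(97² + 1.85²) = 97.02
|T(j97)| = 39.1 × 97.57 / 97.02 = 39.321
20 log₁₀(39.321) = 31.893 dB

31.89 dB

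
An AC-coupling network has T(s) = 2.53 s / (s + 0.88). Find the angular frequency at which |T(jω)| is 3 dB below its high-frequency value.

For a single-pole high-pass, the −3 dB point is at the pole: ω = 0.88 rad/sec.

0.88 rad/sec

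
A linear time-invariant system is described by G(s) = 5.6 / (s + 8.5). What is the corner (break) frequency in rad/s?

The single real pole at s = −8.5 gives a corner at ω = 8.5 rad/s.

8.5 rad/s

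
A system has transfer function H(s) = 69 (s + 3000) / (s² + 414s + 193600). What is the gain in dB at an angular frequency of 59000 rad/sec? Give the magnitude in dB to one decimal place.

-58.6 dB

|j59000 + 3000| = √(59000² + 3000²) = 5.908e+04
|(j59000)² + 414(j59000) + 193600| = |-3.4808e+09 + j2.4426e+07| = 3.481e+09
|H(j59000)| = 69 × 5.908e+04 / 3.481e+09 = 0.001171
20 log₁₀(0.001171) = -58.63 dB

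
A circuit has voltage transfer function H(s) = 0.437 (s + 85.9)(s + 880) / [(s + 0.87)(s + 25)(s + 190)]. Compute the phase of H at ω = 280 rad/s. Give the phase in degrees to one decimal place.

∠(j280 + 85.9) = arctan(280/85.9) = 72.94°
∠(j280 + 880) = arctan(280/880) = 17.65°
∠(j280 + 0.87) = arctan(280/0.87) = 89.82°
∠(j280 + 25) = arctan(280/25) = 84.90°
∠(j280 + 190) = arctan(280/190) = 55.84°
∠H(j280) = 72.94° + 17.65° − (89.82° + 84.90° + 55.84°) = -139.97°

-140.0°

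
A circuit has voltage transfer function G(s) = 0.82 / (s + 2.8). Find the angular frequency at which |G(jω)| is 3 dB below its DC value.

For a single-pole low-pass, the −3 dB point is at the pole: ω = 2.8 rad/sec.

2.8 rad/sec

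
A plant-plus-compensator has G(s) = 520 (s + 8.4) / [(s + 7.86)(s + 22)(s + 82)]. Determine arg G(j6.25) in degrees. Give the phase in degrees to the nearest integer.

∠(j6.25 + 8.4) = arctan(6.25/8.4) = 36.65°
∠(j6.25 + 7.86) = arctan(6.25/7.86) = 38.49°
∠(j6.25 + 22) = arctan(6.25/22) = 15.86°
∠(j6.25 + 82) = arctan(6.25/82) = 4.36°
∠G(j6.25) = 36.65° − (38.49° + 15.86° + 4.36°) = -22.06°

-22 deg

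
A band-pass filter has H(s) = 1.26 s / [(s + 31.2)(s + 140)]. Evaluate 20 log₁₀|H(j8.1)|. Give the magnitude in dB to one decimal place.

-52.9 dB

|j8.1| = 8.1
|j8.1 + 31.2| = √(8.1² + 31.2²) = 32.23
|j8.1 + 140| = √(8.1² + 140²) = 140.2
|H(j8.1)| = 1.26 × 8.1 / (32.23 × 140.2) = 0.0022578
20 log₁₀(0.0022578) = -52.93 dB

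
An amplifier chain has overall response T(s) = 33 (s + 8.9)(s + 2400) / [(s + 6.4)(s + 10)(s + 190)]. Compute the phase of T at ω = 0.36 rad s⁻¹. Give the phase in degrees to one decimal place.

∠(j0.36 + 8.9) = arctan(0.36/8.9) = 2.32°
∠(j0.36 + 2400) = arctan(0.36/2400) = 0.01°
∠(j0.36 + 6.4) = arctan(0.36/6.4) = 3.22°
∠(j0.36 + 10) = arctan(0.36/10) = 2.06°
∠(j0.36 + 190) = arctan(0.36/190) = 0.11°
∠T(j0.36) = 2.32° + 0.01° − (3.22° + 2.06° + 0.11°) = -3.06°

-3.1 deg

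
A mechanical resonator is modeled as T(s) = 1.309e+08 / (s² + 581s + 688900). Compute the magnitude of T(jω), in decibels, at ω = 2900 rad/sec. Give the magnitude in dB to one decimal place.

|(j2900)² + 581(j2900) + 688900| = |-7.7211e+06 + j1.6849e+06| = 7.903e+06
|T(j2900)| = 1.309e+08 / 7.903e+06 = 16.564
20 log₁₀(16.564) = 24.38 dB

24.4 dB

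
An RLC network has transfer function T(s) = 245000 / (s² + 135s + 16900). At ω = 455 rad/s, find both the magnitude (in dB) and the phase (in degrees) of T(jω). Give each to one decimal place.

|(j455)² + 135(j455) + 16900| = |-1.9012e+05 + j61425| = 1.998e+05
|T(j455)| = 245000 / 1.998e+05 = 1.2262
20 log₁₀(1.2262) = 1.77 dB
∠[(j455)² + 135(j455) + 16900] = ∠[-1.9012e+05 + j61425] = 162.10°
∠T(j455) = −162.10° = -162.10°

|T| = 1.8 dB, ∠T = -162.1°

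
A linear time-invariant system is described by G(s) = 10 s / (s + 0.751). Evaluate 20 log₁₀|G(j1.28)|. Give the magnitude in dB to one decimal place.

|j1.28| = 1.28
|j1.28 + 0.751| = √(1.28² + 0.751²) = 1.484
|G(j1.28)| = 10 × 1.28 / 1.484 = 8.6251
20 log₁₀(8.6251) = 18.72 dB

18.7 dB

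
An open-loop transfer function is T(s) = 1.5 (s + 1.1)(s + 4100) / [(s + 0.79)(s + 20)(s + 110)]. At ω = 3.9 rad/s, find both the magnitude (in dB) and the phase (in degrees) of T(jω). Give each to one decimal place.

|j3.9 + 1.1| = √(3.9² + 1.1²) = 4.052
|j3.9 + 4100| = √(3.9² + 4100²) = 4100
|j3.9 + 0.79| = √(3.9² + 0.79²) = 3.979
|j3.9 + 20| = √(3.9² + 20²) = 20.38
|j3.9 + 110| = √(3.9² + 110²) = 110.1
|T(j3.9)| = 1.5 × 4.052 × 4100 / (3.979 × 20.38 × 110.1) = 2.7923
20 log₁₀(2.7923) = 8.92 dB
∠(j3.9 + 1.1) = arctan(3.9/1.1) = 74.25°
∠(j3.9 + 4100) = arctan(3.9/4100) = 0.05°
∠(j3.9 + 0.79) = arctan(3.9/0.79) = 78.55°
∠(j3.9 + 20) = arctan(3.9/20) = 11.03°
∠(j3.9 + 110) = arctan(3.9/110) = 2.03°
∠T(j3.9) = 74.25° + 0.05° − (78.55° + 11.03° + 2.03°) = -17.31°

|T| = 8.9 dB, ∠T = -17.3°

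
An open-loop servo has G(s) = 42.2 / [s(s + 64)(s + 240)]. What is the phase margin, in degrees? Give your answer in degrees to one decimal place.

Gain crossover: |G(jω)| = 1 at ω ≈ 0.00275 rad/sec.
∠G(j0.00275) = −90° − arctan(0.00275/64) − arctan(0.00275/240) ≈ -90.00°
PM = 180° + (-90.00°) = 90.00°

90.0°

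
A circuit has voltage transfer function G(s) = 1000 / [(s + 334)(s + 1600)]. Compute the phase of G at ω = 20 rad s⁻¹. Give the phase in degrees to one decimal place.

-4.1°

∠(j20 + 334) = arctan(20/334) = 3.43°
∠(j20 + 1600) = arctan(20/1600) = 0.72°
∠G(j20) = − (3.43° + 0.72°) = -4.14°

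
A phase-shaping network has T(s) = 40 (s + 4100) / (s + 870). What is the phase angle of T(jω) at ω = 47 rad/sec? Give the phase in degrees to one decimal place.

∠(j47 + 4100) = arctan(47/4100) = 0.66°
∠(j47 + 870) = arctan(47/870) = 3.09°
∠T(j47) = 0.66° − 3.09° = -2.44°

-2.4 deg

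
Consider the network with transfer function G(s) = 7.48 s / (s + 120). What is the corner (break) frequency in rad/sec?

120 rad/sec

The single real pole at s = −120 gives a corner at ω = 120 rad/sec.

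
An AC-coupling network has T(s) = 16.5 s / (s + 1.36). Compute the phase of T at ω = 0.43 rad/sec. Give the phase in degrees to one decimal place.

72.5°

∠(j0.43) = 90.00°
∠(j0.43 + 1.36) = arctan(0.43/1.36) = 17.55°
∠T(j0.43) = 90.00° − 17.55° = 72.45°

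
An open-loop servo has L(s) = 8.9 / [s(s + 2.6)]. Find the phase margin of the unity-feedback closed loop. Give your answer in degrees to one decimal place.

Gain crossover: |L(jω)| = 1 at ω ≈ 2.48 rad/s.
∠L(j2.48) = −90° − arctan(2.48/2.6) ≈ -133.62°
PM = 180° + (-133.62°) = 46.38°

46.4°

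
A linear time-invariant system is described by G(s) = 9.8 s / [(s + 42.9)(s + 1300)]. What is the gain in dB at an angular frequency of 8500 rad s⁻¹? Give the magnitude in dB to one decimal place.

-58.9 dB

|j8500| = 8500
|j8500 + 42.9| = √(8500² + 42.9²) = 8500
|j8500 + 1300| = √(8500² + 1300²) = 8599
|G(j8500)| = 9.8 × 8500 / (8500 × 8599) = 0.0011397
20 log₁₀(0.0011397) = -58.86 dB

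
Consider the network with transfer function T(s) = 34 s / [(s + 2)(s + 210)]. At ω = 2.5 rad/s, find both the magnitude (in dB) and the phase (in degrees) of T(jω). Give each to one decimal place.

|j2.5| = 2.5
|j2.5 + 2| = √(2.5² + 2²) = 3.202
|j2.5 + 210| = √(2.5² + 210²) = 210
|T(j2.5)| = 34 × 2.5 / (3.202 × 210) = 0.12642
20 log₁₀(0.12642) = -17.96 dB
∠(j2.5) = 90.00°
∠(j2.5 + 2) = arctan(2.5/2) = 51.34°
∠(j2.5 + 210) = arctan(2.5/210) = 0.68°
∠T(j2.5) = 90.00° − (51.34° + 0.68°) = 37.98°

|T| = -18.0 dB, ∠T = 38.0°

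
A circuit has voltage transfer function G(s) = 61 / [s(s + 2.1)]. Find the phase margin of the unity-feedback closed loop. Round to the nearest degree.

Gain crossover: |G(jω)| = 1 at ω ≈ 7.67 rad/sec.
∠G(j7.67) = −90° − arctan(7.67/2.1) ≈ -164.69°
PM = 180° + (-164.69°) = 15.31°

15°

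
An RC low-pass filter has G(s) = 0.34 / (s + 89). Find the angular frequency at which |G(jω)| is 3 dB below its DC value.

89 rad/sec

For a single-pole low-pass, the −3 dB point is at the pole: ω = 89 rad/sec.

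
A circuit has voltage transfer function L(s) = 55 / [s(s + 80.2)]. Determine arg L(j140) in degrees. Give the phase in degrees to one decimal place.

-150.2°

∠(j140 + 80.2) = arctan(140/80.2) = 60.19°
∠(j140) = 90.00°
∠L(j140) = − (60.19° + 90.00°) = -150.19°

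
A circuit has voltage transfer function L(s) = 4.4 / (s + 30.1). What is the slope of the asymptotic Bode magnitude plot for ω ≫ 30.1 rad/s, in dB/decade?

With 0 zeros and 1 pole, the high-frequency asymptotic slope is 20 × (0 − 1) = -20 dB/decade.

-20 dB/decade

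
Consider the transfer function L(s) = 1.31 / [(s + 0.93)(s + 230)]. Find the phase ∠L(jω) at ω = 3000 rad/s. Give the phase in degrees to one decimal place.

∠(j3000 + 0.93) = arctan(3000/0.93) = 89.98°
∠(j3000 + 230) = arctan(3000/230) = 85.62°
∠L(j3000) = − (89.98° + 85.62°) = -175.60°

-175.6°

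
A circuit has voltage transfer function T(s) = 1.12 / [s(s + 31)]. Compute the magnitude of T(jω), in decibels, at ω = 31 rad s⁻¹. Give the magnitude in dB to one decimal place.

|j31 + 31| = √(31² + 31²) = 43.84
|j31| = 31
|T(j31)| = 1.12 / (43.84 × 31) = 0.0008241
20 log₁₀(0.0008241) = -61.68 dB

-61.7 dB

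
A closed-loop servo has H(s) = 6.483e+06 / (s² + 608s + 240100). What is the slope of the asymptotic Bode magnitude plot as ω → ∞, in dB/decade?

-40 dB/decade

With 0 zeros and 2 poles, the high-frequency asymptotic slope is 20 × (0 − 2) = -40 dB/decade.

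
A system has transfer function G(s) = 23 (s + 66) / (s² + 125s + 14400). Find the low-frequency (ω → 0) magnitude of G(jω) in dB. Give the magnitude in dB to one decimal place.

-19.5 dB

G(0) = 23 × 66 / 14400 = 0.10542
20 log₁₀(0.10542) = -19.54 dB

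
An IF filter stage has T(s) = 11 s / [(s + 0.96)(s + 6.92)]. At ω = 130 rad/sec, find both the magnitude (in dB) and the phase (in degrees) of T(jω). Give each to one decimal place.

|T| = -21.5 dB, ∠T = -86.5°

|j130| = 130
|j130 + 0.96| = √(130² + 0.96²) = 130
|j130 + 6.92| = √(130² + 6.92²) = 130.2
|T(j130)| = 11 × 130 / (130 × 130.2) = 0.084493
20 log₁₀(0.084493) = -21.46 dB
∠(j130) = 90.00°
∠(j130 + 0.96) = arctan(130/0.96) = 89.58°
∠(j130 + 6.92) = arctan(130/6.92) = 86.95°
∠T(j130) = 90.00° − (89.58° + 86.95°) = -86.53°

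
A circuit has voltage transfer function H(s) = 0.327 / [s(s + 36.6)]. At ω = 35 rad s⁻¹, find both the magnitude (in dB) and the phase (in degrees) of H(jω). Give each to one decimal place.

|j35 + 36.6| = √(35² + 36.6²) = 50.64
|j35| = 35
|H(j35)| = 0.327 / (50.64 × 35) = 0.00018449
20 log₁₀(0.00018449) = -74.68 dB
∠(j35 + 36.6) = arctan(35/36.6) = 43.72°
∠(j35) = 90.00°
∠H(j35) = − (43.72° + 90.00°) = -133.72°

|H| = -74.7 dB, ∠H = -133.7°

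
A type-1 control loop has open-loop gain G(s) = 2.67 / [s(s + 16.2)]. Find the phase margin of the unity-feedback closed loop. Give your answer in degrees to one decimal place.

Gain crossover: |G(jω)| = 1 at ω ≈ 0.165 rad/sec.
∠G(j0.165) = −90° − arctan(0.165/16.2) ≈ -90.58°
PM = 180° + (-90.58°) = 89.42°

89.4°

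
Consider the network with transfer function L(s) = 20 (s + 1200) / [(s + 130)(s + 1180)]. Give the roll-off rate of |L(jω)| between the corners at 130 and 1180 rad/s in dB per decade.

-20 dB/decade

In this band the factors already past their corner are: pole at 130; net slope = -20 dB/decade.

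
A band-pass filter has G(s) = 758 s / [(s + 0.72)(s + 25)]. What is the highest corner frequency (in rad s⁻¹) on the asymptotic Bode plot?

25 rad s⁻¹

Break frequencies occur at each pole and zero magnitude: 0.72 rad s⁻¹, 25 rad s⁻¹.
The highest is 25 rad s⁻¹.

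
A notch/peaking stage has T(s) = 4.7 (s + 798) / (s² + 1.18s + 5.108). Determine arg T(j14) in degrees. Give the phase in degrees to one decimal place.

∠(j14 + 798) = arctan(14/798) = 1.01°
∠[(j14)² + 1.18(j14) + 5.108] = ∠[-190.89 + j16.52] = 175.05°
∠T(j14) = 1.01° − 175.05° = -174.05°

-174.0°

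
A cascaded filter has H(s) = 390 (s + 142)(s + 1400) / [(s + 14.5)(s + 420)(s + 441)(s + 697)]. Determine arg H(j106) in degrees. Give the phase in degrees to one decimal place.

∠(j106 + 142) = arctan(106/142) = 36.74°
∠(j106 + 1400) = arctan(106/1400) = 4.33°
∠(j106 + 14.5) = arctan(106/14.5) = 82.21°
∠(j106 + 420) = arctan(106/420) = 14.16°
∠(j106 + 441) = arctan(106/441) = 13.52°
∠(j106 + 697) = arctan(106/697) = 8.65°
∠H(j106) = 36.74° + 4.33° − (82.21° + 14.16° + 13.52° + 8.65°) = -77.47°

-77.5°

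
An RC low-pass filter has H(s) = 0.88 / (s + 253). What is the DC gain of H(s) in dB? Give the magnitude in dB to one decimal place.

H(0) = 0.88 / 253 = 0.0034783
20 log₁₀(0.0034783) = -49.17 dB

-49.2 dB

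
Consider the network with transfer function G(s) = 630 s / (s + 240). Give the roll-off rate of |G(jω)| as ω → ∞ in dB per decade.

0 dB/decade

With 1 zero and 1 pole, the high-frequency asymptotic slope is 20 × (1 − 1) = 0 dB/decade.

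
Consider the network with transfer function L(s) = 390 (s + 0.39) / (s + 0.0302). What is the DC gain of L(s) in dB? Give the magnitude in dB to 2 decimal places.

74.04 dB

L(0) = 390 × 0.39 / 0.0302 = 5036.4
20 log₁₀(5036.4) = 74.042 dB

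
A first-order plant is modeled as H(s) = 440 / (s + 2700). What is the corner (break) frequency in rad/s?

The single real pole at s = −2700 gives a corner at ω = 2700 rad/s.

2700 rad/s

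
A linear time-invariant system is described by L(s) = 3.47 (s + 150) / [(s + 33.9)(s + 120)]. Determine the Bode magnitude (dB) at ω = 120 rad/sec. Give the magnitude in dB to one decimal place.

-30.0 dB

|j120 + 150| = √(120² + 150²) = 192.1
|j120 + 33.9| = √(120² + 33.9²) = 124.7
|j120 + 120| = √(120² + 120²) = 169.7
|L(j120)| = 3.47 × 192.1 / (124.7 × 169.7) = 0.031499
20 log₁₀(0.031499) = -30.03 dB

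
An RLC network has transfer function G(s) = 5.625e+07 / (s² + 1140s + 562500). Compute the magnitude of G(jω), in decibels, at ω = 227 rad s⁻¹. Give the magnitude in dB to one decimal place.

|(j227)² + 1140(j227) + 562500| = |5.1097e+05 + j2.5878e+05| = 5.728e+05
|G(j227)| = 5.625e+07 / 5.728e+05 = 98.208
20 log₁₀(98.208) = 39.84 dB

39.8 dB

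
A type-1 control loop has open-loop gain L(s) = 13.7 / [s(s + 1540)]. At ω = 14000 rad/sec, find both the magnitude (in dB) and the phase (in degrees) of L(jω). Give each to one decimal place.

|L| = -143.2 dB, ∠L = -173.7 deg

|j14000 + 1540| = √(14000² + 1540²) = 1.408e+04
|j14000| = 1.4e+04
|L(j14000)| = 13.7 / (1.408e+04 × 1.4e+04) = 6.9479e-08
20 log₁₀(6.9479e-08) = -143.16 dB
∠(j14000 + 1540) = arctan(14000/1540) = 83.72°
∠(j14000) = 90.00°
∠L(j14000) = − (83.72° + 90.00°) = -173.72°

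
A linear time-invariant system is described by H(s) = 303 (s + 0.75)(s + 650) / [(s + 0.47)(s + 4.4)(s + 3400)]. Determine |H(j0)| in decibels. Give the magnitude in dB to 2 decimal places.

26.45 dB

H(0) = 303 × 0.75 × 650 / (0.47 × 4.4 × 3400) = 21.008
20 log₁₀(21.008) = 26.448 dB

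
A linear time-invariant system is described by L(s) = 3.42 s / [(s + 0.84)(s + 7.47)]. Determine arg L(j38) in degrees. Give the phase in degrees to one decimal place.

-77.6 deg

∠(j38) = 90.00°
∠(j38 + 0.84) = arctan(38/0.84) = 88.73°
∠(j38 + 7.47) = arctan(38/7.47) = 78.88°
∠L(j38) = 90.00° − (88.73° + 78.88°) = -77.61°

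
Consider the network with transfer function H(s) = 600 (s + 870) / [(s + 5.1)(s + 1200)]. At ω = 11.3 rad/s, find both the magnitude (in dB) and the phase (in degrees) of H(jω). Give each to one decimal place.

|H| = 30.9 dB, ∠H = -65.5°

|j11.3 + 870| = √(11.3² + 870²) = 870.1
|j11.3 + 5.1| = √(11.3² + 5.1²) = 12.4
|j11.3 + 1200| = √(11.3² + 1200²) = 1200
|H(j11.3)| = 600 × 870.1 / (12.4 × 1200) = 35.089
20 log₁₀(35.089) = 30.90 dB
∠(j11.3 + 870) = arctan(11.3/870) = 0.74°
∠(j11.3 + 5.1) = arctan(11.3/5.1) = 65.71°
∠(j11.3 + 1200) = arctan(11.3/1200) = 0.54°
∠H(j11.3) = 0.74° − (65.71° + 0.54°) = -65.50°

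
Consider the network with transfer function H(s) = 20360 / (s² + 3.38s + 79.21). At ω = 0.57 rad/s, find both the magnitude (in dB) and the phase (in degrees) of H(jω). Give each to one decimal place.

|(j0.57)² + 3.38(j0.57) + 79.21| = |78.885 + j1.9266| = 78.91
|H(j0.57)| = 20360 / 78.91 = 258.02
20 log₁₀(258.02) = 48.23 dB
∠[(j0.57)² + 3.38(j0.57) + 79.21] = ∠[78.885 + j1.9266] = 1.40°
∠H(j0.57) = −1.40° = -1.40°

|H| = 48.2 dB, ∠H = -1.4°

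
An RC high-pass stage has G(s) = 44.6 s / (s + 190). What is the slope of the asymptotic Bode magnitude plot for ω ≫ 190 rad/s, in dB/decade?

With 1 zero and 1 pole, the high-frequency asymptotic slope is 20 × (1 − 1) = 0 dB/decade.

0 dB/decade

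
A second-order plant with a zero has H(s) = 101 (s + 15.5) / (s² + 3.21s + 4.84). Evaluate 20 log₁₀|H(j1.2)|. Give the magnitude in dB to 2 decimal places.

49.70 dB

|j1.2 + 15.5| = √(1.2² + 15.5²) = 15.55
|(j1.2)² + 3.21(j1.2) + 4.84| = |3.4 + j3.852| = 5.138
|H(j1.2)| = 101 × 15.55 / 5.138 = 305.61
20 log₁₀(305.61) = 49.703 dB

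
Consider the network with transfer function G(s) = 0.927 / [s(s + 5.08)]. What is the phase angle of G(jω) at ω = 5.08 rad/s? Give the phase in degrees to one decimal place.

-135.0 deg

∠(j5.08 + 5.08) = arctan(5.08/5.08) = 45.00°
∠(j5.08) = 90.00°
∠G(j5.08) = − (45.00° + 90.00°) = -135.00°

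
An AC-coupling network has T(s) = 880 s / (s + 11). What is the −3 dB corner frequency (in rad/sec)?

11 rad/sec

For a single-pole high-pass, the −3 dB point is at the pole: ω = 11 rad/sec.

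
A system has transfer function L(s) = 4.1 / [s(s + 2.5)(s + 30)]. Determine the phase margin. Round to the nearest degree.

Gain crossover: |L(jω)| = 1 at ω ≈ 0.0547 rad s⁻¹.
∠L(j0.0547) = −90° − arctan(0.0547/2.5) − arctan(0.0547/30) ≈ -91.36°
PM = 180° + (-91.36°) = 88.64°

89°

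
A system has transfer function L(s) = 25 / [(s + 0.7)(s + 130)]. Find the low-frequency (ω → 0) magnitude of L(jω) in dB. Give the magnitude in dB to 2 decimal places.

L(0) = 25 / (0.7 × 130) = 0.27473
20 log₁₀(0.27473) = -11.222 dB

-11.22 dB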